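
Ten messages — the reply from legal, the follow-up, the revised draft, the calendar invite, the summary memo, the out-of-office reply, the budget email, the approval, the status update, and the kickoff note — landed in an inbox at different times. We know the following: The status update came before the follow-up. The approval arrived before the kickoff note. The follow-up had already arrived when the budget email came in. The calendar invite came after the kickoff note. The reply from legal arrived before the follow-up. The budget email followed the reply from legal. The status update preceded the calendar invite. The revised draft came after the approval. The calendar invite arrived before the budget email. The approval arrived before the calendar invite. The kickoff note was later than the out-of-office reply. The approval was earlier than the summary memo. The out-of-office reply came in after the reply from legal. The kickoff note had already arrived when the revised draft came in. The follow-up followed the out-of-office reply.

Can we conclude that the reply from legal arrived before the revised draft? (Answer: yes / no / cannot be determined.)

yes

Chain the constraints: the reply from legal → the out-of-office reply → the kickoff note → the revised draft. Each link is directly stated, so the reply from legal comes before the revised draft.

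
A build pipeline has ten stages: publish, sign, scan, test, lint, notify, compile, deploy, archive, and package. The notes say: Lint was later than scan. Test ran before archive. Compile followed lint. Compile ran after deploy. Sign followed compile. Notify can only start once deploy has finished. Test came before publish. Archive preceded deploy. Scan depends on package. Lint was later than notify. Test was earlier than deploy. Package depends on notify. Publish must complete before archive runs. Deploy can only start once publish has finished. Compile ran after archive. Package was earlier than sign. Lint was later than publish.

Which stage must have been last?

sign

Every other stage has a chain of constraints placing it before sign, so sign is last.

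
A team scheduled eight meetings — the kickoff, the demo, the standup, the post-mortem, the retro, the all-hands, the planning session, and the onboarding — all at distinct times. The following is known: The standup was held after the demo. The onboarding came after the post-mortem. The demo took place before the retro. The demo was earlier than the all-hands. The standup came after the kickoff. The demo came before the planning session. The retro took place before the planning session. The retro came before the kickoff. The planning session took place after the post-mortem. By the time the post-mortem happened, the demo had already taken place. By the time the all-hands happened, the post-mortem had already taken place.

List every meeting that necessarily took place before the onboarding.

Directly stated before the onboarding: the post-mortem.
The demo reaches the onboarding via the demo → the post-mortem → the onboarding.

the demo, the post-mortem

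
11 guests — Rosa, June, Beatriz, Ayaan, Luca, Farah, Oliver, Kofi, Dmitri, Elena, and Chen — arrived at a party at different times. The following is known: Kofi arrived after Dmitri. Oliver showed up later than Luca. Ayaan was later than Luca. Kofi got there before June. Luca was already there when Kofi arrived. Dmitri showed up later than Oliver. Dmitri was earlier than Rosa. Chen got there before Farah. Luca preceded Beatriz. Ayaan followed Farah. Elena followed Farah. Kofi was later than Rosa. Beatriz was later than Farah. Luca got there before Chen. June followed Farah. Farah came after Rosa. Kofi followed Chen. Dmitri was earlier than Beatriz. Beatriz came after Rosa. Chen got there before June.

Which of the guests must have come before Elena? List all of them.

Directly stated before Elena: Farah.
Chen reaches Elena via Chen → Farah → Elena.
Dmitri reaches Elena via Dmitri → Rosa → Farah → Elena.
Luca reaches Elena via Luca → Chen → Farah → Elena.
Likewise Oliver and Rosa each reach Elena by chaining the stated constraints.
No chain forces Ayaan (or any of the others) ahead of Elena.

Chen, Dmitri, Farah, Luca, Oliver, Rosa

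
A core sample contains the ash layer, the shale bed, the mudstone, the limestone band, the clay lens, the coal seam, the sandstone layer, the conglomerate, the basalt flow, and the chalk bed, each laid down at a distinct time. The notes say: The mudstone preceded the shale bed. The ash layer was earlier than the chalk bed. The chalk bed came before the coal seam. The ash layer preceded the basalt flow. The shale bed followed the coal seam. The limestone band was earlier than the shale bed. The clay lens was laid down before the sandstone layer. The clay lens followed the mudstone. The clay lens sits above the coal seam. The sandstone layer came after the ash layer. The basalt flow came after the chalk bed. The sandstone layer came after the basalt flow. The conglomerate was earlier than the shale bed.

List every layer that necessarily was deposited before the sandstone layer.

Directly stated before the sandstone layer: the ash layer, the basalt flow, and the clay lens.
The chalk bed reaches the sandstone layer via the chalk bed → the basalt flow → the sandstone layer.
The coal seam reaches the sandstone layer via the coal seam → the clay lens → the sandstone layer.
The mudstone reaches the sandstone layer via the mudstone → the clay lens → the sandstone layer.

the ash layer, the basalt flow, the chalk bed, the clay lens, the coal seam, the mudstone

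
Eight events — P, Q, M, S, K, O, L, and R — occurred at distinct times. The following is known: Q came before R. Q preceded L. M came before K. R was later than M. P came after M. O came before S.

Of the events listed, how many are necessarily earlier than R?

2

Directly stated before R: M and Q.
No chain forces K (or any of the others) ahead of R.
That's M and Q — 2 in all.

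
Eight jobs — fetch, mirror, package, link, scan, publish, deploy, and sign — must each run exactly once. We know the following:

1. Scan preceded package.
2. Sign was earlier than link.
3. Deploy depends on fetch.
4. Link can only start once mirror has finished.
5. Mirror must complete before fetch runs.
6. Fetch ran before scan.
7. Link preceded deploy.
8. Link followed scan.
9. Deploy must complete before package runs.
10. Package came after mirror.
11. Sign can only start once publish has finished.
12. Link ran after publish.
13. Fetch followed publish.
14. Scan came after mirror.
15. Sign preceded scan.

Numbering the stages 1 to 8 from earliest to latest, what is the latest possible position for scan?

5

Scan must come before deploy, link, and package — 3 stages forced after it.
Everything else can be placed before scan in some valid order, so scan can sit as late as position 8 − 3 = 5.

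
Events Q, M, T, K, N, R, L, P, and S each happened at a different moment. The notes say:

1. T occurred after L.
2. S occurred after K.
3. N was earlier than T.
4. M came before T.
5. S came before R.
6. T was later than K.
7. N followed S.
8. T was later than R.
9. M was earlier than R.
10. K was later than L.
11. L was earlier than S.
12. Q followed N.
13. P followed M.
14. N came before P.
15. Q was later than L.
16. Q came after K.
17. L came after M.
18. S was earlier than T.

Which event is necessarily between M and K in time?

Tracing the constraints gives M → L → K, so L sits after M and before K.
No other event is forced both after M and before K.

L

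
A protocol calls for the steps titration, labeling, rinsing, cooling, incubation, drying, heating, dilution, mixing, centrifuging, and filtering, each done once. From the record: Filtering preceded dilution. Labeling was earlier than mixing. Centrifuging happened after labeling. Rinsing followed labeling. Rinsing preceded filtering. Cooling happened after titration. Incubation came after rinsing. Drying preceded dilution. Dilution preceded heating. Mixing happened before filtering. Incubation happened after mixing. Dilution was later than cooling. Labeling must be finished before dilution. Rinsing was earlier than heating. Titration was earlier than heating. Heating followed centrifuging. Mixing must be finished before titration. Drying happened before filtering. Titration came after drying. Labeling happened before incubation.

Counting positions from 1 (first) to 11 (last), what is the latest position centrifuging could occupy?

10

Centrifuging must come before heating — 1 step forced after it.
Everything else can be placed before centrifuging in some valid order, so centrifuging can sit as late as position 11 − 1 = 10.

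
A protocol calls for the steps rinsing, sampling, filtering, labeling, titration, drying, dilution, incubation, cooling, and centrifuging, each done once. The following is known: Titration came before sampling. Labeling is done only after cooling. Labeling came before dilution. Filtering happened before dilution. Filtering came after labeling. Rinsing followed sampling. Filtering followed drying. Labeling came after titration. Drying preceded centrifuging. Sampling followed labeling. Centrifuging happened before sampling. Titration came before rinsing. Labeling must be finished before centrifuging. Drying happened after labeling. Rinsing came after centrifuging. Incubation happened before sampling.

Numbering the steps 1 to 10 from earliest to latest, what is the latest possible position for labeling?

4

Labeling must come before centrifuging, dilution, drying, filtering, rinsing, and sampling — 6 steps forced after it.
Everything else can be placed before labeling in some valid order, so labeling can sit as late as position 10 − 6 = 4.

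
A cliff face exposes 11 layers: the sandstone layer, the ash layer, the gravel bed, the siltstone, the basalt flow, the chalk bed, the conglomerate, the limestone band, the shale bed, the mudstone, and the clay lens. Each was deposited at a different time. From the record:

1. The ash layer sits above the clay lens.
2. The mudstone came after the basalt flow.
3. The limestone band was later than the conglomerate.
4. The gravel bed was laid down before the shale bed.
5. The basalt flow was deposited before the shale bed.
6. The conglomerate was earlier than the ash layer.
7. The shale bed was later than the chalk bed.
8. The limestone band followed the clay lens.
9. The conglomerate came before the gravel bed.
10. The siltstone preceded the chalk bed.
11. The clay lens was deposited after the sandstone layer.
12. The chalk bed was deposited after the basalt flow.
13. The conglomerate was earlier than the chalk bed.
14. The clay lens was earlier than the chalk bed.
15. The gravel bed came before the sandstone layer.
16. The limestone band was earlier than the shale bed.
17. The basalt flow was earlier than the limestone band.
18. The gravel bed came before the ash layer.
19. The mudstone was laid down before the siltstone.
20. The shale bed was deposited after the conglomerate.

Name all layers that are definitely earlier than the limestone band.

Directly stated before the limestone band: the basalt flow, the clay lens, and the conglomerate.
The gravel bed reaches the limestone band via the gravel bed → the sandstone layer → the clay lens → the limestone band.
The sandstone layer reaches the limestone band via the sandstone layer → the clay lens → the limestone band.
No chain forces the siltstone (or any of the others) ahead of the limestone band.

the basalt flow, the clay lens, the conglomerate, the gravel bed, the sandstone layer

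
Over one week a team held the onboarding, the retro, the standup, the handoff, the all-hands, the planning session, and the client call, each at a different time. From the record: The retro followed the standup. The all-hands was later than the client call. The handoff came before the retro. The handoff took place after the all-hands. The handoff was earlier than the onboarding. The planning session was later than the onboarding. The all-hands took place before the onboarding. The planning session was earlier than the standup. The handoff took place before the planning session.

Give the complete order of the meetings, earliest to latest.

the client call, the all-hands, the handoff, the onboarding, the planning session, the standup, the retro

The constraints fix every adjacent pair, so only one ordering works:
the client call → the all-hands → the handoff → the onboarding → the planning session → the standup → the retro.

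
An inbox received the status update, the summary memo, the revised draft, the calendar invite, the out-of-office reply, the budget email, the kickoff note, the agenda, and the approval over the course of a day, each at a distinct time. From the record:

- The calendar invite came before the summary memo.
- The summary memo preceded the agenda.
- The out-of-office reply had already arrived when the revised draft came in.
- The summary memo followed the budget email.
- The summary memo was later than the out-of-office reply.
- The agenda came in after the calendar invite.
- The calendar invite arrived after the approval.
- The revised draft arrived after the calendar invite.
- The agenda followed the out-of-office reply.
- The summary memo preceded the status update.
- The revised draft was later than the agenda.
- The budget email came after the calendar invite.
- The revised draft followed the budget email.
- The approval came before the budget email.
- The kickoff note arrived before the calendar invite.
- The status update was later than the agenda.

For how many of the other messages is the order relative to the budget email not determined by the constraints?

1

Forced before the budget email: the approval, the calendar invite, and the kickoff note; forced after the budget email: the agenda, the revised draft, the status update, and the summary memo.
That leaves the out-of-office reply with no forced order relative to the budget email — 1.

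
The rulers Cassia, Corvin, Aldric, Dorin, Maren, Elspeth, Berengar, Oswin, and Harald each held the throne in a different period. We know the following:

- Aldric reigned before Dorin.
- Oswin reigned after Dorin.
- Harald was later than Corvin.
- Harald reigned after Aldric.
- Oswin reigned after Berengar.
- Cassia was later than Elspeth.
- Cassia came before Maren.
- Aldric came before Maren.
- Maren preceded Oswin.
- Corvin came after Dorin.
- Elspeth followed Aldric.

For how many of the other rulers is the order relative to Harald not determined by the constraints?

Forced before Harald: Aldric, Corvin, and Dorin.
That leaves Berengar, Cassia, Elspeth, Maren, and Oswin with no forced order relative to Harald — 5.

5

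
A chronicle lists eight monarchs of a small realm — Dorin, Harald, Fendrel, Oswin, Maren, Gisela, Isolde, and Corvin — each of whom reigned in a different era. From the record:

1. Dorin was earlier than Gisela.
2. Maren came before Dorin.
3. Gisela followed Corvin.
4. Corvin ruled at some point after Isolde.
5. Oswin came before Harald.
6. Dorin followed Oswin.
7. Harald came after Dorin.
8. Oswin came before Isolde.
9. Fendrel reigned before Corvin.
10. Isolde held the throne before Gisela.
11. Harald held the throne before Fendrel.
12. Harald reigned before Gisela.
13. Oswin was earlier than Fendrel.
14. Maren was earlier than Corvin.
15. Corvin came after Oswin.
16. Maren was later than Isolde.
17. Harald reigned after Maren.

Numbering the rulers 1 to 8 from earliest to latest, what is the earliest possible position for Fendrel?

6

Dorin, Harald, Isolde, Maren, and Oswin must all come before Fendrel — 5 forced predecessors.
Nothing else is forced ahead of Fendrel, so their earliest slot is position 5 + 1 = 6.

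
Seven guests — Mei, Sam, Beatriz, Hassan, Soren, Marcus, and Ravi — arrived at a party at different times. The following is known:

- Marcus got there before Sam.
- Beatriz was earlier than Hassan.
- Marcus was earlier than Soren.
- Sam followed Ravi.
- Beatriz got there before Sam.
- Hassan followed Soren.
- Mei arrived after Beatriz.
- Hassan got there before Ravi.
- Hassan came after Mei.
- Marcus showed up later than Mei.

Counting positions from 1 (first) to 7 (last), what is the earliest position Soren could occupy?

4

Beatriz, Marcus, and Mei must all come before Soren — 3 forced predecessors.
Nothing else is forced ahead of Soren, so their earliest slot is position 3 + 1 = 4.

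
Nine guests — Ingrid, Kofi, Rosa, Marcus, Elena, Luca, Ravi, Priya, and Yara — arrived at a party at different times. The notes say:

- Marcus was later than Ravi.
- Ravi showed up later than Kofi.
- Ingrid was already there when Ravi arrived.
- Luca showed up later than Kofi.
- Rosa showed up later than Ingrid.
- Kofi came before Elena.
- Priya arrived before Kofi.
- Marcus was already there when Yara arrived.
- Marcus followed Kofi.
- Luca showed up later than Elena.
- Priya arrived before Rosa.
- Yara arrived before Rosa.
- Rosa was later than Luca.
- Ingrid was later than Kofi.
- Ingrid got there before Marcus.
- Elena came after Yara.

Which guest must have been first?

Priya

Priya has a chain of constraints placing them before every other guest, so Priya must be first.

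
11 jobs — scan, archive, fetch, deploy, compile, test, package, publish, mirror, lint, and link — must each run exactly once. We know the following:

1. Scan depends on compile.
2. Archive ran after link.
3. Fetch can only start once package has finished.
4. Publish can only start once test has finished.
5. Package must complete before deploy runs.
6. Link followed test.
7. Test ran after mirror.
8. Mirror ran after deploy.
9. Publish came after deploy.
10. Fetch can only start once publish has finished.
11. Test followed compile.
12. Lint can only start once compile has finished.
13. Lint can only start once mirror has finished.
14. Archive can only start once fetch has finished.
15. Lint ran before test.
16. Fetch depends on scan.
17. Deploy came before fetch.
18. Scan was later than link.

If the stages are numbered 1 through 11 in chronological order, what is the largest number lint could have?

5

Lint must come before archive, fetch, link, publish, scan, and test — 6 stages forced after it.
Everything else can be placed before lint in some valid order, so lint can sit as late as position 11 − 6 = 5.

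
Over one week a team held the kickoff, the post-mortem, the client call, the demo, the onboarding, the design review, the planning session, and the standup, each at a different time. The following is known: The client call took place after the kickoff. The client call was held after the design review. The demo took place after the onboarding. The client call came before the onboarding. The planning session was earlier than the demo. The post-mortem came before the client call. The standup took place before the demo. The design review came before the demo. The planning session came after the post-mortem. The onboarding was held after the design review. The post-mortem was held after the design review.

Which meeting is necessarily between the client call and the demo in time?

Tracing the constraints gives the client call → the onboarding → the demo, so the onboarding sits after the client call and before the demo.
No other meeting is forced both after the client call and before the demo.

the onboarding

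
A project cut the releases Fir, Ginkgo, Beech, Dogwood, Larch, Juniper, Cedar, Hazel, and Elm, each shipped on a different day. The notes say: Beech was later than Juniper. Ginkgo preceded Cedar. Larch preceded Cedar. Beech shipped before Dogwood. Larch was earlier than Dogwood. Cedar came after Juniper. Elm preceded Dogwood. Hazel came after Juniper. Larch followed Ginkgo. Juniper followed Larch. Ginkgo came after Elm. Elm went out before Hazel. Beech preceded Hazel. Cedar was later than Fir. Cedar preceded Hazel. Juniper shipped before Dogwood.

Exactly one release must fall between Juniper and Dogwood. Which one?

Beech

Tracing the constraints gives Juniper → Beech → Dogwood, so Beech sits after Juniper and before Dogwood.
No other release is forced both after Juniper and before Dogwood.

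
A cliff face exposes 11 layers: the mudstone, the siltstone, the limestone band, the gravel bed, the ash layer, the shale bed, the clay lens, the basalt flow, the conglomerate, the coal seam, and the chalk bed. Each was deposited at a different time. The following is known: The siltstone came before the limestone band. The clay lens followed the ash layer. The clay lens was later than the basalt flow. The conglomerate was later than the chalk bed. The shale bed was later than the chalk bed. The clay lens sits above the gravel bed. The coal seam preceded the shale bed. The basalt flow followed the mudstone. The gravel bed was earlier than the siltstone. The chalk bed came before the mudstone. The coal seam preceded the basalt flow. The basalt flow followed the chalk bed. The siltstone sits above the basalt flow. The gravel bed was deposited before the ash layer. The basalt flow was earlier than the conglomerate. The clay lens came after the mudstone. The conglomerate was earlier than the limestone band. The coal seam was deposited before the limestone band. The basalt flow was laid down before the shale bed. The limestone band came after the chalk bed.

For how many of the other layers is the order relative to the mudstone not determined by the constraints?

3

Forced before the mudstone: the chalk bed; forced after the mudstone: the basalt flow, the clay lens, the conglomerate, the limestone band, the shale bed, and the siltstone.
That leaves the ash layer, the coal seam, and the gravel bed with no forced order relative to the mudstone — 3.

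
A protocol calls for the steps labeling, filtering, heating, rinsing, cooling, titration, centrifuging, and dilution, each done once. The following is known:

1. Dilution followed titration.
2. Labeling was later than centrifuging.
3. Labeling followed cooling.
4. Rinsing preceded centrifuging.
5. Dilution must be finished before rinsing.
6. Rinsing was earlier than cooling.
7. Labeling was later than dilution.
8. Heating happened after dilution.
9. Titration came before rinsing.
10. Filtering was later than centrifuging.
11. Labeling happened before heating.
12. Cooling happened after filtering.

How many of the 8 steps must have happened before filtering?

Directly stated before filtering: centrifuging.
Dilution reaches filtering via dilution → rinsing → centrifuging → filtering.
Rinsing reaches filtering via rinsing → centrifuging → filtering.
Titration reaches filtering via titration → rinsing → centrifuging → filtering.
That's centrifuging, dilution, rinsing, and titration — 4 in all.

4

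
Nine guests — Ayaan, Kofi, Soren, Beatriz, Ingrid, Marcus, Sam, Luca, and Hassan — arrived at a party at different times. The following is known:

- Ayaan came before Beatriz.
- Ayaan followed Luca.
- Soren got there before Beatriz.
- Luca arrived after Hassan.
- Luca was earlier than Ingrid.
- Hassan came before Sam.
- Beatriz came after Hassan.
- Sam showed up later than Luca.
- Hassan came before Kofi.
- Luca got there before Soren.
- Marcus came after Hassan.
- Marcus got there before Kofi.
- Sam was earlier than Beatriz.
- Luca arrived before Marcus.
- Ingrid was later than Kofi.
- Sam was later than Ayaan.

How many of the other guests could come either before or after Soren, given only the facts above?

Forced before Soren: Hassan and Luca; forced after Soren: Beatriz.
That leaves Ayaan, Ingrid, Kofi, Marcus, and Sam with no forced order relative to Soren — 5.

5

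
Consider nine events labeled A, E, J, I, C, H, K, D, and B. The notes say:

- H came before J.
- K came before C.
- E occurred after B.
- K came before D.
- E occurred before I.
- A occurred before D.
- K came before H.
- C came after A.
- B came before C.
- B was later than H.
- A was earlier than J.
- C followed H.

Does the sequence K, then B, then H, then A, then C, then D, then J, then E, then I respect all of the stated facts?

no

The constraints require H before B, but in the proposed sequence B appears ahead of H. That one violation is enough.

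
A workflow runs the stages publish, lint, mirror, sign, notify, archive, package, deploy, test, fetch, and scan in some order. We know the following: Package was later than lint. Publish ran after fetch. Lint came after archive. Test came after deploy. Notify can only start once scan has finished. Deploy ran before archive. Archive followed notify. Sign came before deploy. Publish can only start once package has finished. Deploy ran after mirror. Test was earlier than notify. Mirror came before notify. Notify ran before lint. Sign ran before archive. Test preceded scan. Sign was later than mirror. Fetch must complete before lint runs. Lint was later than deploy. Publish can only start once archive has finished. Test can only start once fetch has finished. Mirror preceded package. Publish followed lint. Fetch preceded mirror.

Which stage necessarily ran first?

Fetch has a chain of constraints placing it before every other stage, so fetch must be first.

fetch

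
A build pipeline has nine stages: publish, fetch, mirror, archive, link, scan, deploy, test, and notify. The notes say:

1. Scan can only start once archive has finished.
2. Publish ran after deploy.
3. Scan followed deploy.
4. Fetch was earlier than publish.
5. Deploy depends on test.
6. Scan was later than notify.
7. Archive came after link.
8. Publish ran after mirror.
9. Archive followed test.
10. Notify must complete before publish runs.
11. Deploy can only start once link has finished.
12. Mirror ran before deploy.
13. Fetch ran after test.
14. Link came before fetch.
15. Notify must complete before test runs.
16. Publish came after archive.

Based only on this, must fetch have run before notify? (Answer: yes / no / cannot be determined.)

Tracing the constraints gives notify → test → fetch, so notify must come before fetch.
That means fetch cannot be before notify.

no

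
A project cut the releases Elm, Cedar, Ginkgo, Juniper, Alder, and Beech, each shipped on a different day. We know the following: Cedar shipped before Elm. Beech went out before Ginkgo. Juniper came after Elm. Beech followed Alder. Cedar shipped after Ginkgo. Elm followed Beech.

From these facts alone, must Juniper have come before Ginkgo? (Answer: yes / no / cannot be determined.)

no

Tracing the constraints gives Ginkgo → Cedar → Elm → Juniper, so Ginkgo must come before Juniper.
That means Juniper cannot be before Ginkgo.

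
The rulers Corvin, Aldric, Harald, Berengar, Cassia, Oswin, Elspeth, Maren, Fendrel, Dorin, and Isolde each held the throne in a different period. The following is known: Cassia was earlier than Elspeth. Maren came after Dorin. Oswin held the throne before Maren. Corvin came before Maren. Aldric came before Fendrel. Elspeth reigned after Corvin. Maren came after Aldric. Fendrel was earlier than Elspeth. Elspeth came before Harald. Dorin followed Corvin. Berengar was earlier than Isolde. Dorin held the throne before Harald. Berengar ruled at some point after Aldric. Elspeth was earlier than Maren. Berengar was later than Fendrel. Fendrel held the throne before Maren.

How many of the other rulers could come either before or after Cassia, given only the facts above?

Forced after Cassia: Elspeth, Harald, and Maren.
That leaves Aldric, Berengar, Corvin, Dorin, Fendrel, Isolde, and Oswin with no forced order relative to Cassia — 7.

7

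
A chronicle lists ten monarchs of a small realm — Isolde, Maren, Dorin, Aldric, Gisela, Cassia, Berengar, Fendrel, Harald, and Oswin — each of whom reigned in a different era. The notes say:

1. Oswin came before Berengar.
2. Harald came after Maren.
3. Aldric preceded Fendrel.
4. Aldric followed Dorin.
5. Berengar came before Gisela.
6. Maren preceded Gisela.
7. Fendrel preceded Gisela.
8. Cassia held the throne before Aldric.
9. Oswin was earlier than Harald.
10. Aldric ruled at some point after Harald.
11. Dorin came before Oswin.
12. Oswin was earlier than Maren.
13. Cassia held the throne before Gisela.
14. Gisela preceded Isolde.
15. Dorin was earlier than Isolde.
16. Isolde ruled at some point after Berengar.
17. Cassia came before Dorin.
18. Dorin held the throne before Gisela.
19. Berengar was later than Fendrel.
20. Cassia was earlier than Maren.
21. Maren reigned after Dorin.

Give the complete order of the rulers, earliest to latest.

Cassia, Dorin, Oswin, Maren, Harald, Aldric, Fendrel, Berengar, Gisela, Isolde

The constraints fix every adjacent pair, so only one ordering works:
Cassia → Dorin → Oswin → Maren → Harald → Aldric → Fendrel → Berengar → Gisela → Isolde.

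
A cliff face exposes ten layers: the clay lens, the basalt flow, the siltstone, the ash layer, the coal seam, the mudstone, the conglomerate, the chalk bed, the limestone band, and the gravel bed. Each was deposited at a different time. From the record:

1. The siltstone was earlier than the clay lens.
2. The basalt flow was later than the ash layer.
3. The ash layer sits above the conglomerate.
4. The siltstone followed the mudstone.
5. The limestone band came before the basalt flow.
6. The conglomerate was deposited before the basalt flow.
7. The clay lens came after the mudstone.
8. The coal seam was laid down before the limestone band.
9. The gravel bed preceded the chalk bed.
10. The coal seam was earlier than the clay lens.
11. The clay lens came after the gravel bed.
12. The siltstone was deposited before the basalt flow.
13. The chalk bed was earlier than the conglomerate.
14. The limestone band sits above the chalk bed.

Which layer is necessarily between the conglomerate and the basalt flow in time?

Tracing the constraints gives the conglomerate → the ash layer → the basalt flow, so the ash layer sits after the conglomerate and before the basalt flow.
No other layer is forced both after the conglomerate and before the basalt flow.

the ash layer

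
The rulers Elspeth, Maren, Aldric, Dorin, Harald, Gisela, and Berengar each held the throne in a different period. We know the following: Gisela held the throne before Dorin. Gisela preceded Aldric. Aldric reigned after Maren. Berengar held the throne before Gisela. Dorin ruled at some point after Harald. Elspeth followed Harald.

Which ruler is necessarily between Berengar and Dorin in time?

Gisela

Tracing the constraints gives Berengar → Gisela → Dorin, so Gisela sits after Berengar and before Dorin.
No other ruler is forced both after Berengar and before Dorin.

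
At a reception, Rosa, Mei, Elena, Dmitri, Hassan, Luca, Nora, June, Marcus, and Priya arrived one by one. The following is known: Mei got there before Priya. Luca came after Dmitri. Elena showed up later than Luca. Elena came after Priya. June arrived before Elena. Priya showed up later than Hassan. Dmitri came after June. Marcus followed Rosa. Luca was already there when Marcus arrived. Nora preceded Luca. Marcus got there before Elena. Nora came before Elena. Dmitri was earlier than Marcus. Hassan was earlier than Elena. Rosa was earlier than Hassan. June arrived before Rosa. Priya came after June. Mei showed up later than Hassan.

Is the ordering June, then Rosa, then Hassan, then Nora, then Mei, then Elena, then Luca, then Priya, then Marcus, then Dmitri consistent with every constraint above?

The constraints require Dmitri before Luca, but in the proposed sequence Luca appears ahead of Dmitri. That one violation is enough.

no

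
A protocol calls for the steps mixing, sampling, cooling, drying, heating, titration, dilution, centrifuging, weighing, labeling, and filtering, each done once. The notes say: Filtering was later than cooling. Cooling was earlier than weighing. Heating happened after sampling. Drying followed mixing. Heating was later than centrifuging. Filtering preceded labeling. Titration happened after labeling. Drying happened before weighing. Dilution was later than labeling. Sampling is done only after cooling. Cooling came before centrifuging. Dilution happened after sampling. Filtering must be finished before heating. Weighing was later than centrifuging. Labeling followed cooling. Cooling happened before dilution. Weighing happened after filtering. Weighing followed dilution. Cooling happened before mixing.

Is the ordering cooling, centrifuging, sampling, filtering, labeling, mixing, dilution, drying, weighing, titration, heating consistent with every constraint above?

Check each stated constraint against the proposed order — e.g. cooling is ahead of weighing; centrifuging is ahead of heating. Every pair is in the required order; nothing is violated.

yes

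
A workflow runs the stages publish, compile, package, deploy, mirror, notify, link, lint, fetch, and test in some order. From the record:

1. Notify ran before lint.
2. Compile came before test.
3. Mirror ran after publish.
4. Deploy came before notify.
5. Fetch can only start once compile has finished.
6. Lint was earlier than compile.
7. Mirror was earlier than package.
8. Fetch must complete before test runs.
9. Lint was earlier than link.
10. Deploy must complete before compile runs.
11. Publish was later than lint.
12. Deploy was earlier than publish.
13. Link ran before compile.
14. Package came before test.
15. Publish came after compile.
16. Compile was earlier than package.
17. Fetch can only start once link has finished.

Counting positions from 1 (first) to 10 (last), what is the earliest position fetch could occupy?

6

Compile, deploy, link, lint, and notify must all come before fetch — 5 forced predecessors.
Nothing else is forced ahead of fetch, so its earliest slot is position 5 + 1 = 6.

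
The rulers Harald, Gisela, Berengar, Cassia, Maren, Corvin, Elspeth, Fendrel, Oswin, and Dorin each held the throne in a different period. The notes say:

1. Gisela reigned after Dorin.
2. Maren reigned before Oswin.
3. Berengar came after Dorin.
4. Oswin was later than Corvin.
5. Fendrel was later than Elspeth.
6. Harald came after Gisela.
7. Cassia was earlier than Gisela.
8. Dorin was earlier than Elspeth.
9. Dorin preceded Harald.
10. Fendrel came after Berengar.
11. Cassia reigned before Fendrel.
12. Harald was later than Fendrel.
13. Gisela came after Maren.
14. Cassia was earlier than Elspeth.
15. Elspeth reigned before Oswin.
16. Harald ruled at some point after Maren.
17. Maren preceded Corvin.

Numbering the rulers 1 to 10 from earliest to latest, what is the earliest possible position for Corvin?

Maren must come before Corvin — 1 forced predecessor.
Nothing else is forced ahead of Corvin, so their earliest slot is position 1 + 1 = 2.

2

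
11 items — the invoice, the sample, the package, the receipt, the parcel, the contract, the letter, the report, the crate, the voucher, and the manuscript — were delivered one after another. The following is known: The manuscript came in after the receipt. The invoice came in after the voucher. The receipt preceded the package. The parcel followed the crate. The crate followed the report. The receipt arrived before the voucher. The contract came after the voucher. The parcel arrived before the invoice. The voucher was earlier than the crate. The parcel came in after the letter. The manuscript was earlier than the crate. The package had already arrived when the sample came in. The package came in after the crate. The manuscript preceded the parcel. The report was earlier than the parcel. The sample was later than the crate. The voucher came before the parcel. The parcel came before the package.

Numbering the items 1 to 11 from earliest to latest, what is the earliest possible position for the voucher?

2

The receipt must come before the voucher — 1 forced predecessor.
Nothing else is forced ahead of the voucher, so its earliest slot is position 1 + 1 = 2.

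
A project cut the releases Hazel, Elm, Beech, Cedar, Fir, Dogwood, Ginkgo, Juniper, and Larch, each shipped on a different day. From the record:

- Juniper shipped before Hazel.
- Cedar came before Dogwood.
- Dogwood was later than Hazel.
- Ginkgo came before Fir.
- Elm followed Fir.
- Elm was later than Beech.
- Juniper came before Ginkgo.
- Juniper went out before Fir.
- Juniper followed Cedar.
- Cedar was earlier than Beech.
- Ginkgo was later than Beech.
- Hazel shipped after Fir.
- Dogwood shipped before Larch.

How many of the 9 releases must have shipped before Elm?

Directly stated before Elm: Beech and Fir.
Cedar reaches Elm via Cedar → Beech → Elm.
Ginkgo reaches Elm via Ginkgo → Fir → Elm.
Juniper reaches Elm via Juniper → Fir → Elm.
No chain forces Dogwood (or any of the others) ahead of Elm.
That's Beech, Cedar, Fir, Ginkgo, and Juniper — 5 in all.

5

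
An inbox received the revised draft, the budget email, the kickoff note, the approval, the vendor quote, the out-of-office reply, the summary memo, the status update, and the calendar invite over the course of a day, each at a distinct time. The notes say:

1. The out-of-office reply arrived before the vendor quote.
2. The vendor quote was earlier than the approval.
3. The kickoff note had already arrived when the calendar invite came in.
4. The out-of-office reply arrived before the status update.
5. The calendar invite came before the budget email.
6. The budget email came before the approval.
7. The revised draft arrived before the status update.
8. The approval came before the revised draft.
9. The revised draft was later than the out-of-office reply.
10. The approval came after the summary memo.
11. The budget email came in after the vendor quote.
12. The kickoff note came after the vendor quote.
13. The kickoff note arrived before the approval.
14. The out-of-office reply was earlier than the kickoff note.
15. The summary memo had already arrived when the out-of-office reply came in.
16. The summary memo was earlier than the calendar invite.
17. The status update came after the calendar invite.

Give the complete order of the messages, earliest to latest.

The constraints fix every adjacent pair, so only one ordering works:
the summary memo → the out-of-office reply → the vendor quote → the kickoff note → the calendar invite → the budget email → the approval → the revised draft → the status update.

the summary memo, the out-of-office reply, the vendor quote, the kickoff note, the calendar invite, the budget email, the approval, the revised draft, the status update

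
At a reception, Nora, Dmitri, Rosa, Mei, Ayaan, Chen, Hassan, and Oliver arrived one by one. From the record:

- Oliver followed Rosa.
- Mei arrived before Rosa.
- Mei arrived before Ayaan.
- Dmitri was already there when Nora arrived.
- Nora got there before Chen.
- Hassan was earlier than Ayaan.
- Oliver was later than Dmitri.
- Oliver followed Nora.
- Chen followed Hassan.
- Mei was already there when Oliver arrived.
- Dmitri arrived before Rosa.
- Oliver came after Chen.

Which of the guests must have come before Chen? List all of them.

Dmitri, Hassan, Nora

Directly stated before Chen: Hassan and Nora.
Dmitri reaches Chen via Dmitri → Nora → Chen.
No chain forces Rosa (or any of the others) ahead of Chen.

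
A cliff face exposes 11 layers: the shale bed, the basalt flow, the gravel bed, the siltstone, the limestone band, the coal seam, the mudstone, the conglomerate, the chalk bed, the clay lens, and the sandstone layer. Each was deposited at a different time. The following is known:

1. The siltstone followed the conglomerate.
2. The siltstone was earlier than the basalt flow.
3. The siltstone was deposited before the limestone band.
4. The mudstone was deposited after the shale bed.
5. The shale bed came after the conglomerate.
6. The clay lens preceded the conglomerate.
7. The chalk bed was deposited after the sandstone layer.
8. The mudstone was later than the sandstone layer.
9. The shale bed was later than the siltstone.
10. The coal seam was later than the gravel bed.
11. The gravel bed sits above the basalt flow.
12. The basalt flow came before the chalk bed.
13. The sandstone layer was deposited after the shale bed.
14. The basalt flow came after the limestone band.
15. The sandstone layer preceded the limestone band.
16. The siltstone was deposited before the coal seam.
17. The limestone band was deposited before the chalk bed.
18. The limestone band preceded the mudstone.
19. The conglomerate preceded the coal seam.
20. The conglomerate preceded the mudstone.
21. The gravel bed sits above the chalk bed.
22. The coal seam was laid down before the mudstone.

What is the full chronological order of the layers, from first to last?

The constraints fix every adjacent pair, so only one ordering works:
the clay lens → the conglomerate → the siltstone → the shale bed → the sandstone layer → the limestone band → the basalt flow → the chalk bed → the gravel bed → the coal seam → the mudstone.

the clay lens, the conglomerate, the siltstone, the shale bed, the sandstone layer, the limestone band, the basalt flow, the chalk bed, the gravel bed, the coal seam, the mudstone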